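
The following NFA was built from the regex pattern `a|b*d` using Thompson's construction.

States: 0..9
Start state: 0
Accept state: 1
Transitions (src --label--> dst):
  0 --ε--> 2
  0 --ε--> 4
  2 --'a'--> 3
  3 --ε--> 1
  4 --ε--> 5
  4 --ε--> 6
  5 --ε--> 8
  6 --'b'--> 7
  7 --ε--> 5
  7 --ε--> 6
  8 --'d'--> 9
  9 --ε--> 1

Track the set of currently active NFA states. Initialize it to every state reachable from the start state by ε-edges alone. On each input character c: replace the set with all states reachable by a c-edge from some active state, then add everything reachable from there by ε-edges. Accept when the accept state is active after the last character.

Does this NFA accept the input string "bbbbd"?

Answer: ACCEPT

Trace:
initial (ε-close {0}): {0,2,4,5,6,8}
'b' @ 1: {5,6,7,8}
'b' @ 2: {5,6,7,8}
'b' @ 3: {5,6,7,8}
'b' @ 4: {5,6,7,8}
'd' @ 5: {1,9}  (accept∈set)
end set {1,9} — state 1 in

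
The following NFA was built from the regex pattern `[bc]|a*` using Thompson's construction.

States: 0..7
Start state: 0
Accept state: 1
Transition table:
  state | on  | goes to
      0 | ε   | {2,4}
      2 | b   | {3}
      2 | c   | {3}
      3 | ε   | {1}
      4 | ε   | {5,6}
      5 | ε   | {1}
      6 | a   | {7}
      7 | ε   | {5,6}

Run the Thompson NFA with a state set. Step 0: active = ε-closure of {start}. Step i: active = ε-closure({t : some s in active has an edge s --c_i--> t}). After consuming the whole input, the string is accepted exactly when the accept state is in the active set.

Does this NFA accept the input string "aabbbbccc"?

Answer: REJECT

Trace:
initial (ε-close {0}): {0,1,2,4,5,6}
'a' @ 1: {1,5,6,7}  ✓accept
'a' @ 2: {1,5,6,7}  ✓accept
'b' @ 3: {}  — no active states
rest 'bbbccc' ignored (set empty)
end set {} — state 1 not in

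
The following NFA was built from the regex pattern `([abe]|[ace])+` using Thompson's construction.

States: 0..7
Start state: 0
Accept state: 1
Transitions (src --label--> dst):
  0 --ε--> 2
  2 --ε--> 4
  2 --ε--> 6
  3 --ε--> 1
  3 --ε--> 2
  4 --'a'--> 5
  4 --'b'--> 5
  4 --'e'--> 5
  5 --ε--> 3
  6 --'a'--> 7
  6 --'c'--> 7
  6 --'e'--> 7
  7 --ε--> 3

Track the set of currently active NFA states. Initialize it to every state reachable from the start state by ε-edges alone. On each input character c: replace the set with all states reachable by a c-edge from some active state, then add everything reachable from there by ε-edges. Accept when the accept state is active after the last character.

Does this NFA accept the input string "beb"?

Answer: ACCEPT

Derivation:
initial (ε-close {0}): {0,2,4,6}
'b' @ 1: {1,2,3,4,5,6}  (accept∈set)
'e' @ 2: {1,2,3,4,5,6,7}  (accept∈set)
'b' @ 3: {1,2,3,4,5,6}  (accept∈set)
after full input: {1,2,3,4,5,6}  (accept=1 in)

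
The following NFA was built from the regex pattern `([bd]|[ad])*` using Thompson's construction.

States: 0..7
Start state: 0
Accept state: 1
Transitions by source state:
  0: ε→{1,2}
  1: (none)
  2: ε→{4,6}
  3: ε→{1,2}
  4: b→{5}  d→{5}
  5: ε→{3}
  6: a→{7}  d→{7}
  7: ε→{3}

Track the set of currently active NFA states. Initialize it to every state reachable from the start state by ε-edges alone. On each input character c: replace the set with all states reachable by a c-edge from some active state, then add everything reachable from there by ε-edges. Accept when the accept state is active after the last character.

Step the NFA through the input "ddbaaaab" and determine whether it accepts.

Answer: ACCEPT

Steps:
start: ε-closure({0}) = {0,1,2,4,6}
'd' @ 1: {1,2,3,4,5,6,7}  ✓accept
'd' @ 2: {1,2,3,4,5,6,7}  ✓accept
'b' @ 3: {1,2,3,4,5,6}  ✓accept
'a' @ 4: {1,2,3,4,6,7}  ✓accept
'a' @ 5: {1,2,3,4,6,7}  ✓accept
'a' @ 6: {1,2,3,4,6,7}  ✓accept
'a' @ 7: {1,2,3,4,6,7}  ✓accept
'b' @ 8: {1,2,3,4,5,6}  ✓accept
end set {1,2,3,4,5,6} — state 1 in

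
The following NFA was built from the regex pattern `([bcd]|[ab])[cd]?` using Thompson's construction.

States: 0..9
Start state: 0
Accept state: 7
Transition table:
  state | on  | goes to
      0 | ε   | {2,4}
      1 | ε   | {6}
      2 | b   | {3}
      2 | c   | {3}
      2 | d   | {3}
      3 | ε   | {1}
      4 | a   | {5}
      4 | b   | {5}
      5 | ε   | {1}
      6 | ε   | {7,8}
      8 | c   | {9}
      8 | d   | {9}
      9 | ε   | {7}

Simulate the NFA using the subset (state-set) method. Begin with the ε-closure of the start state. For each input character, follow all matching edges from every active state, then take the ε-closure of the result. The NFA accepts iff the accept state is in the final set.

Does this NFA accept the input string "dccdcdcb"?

Answer: REJECT

Trace:
start: ε-closure({0}) = {0,2,4}
'd' @ 1: {1,3,6,7,8}  ✓accept
'c' @ 2: {7,9}  ✓accept
'c' @ 3: {}  — no active states
rest 'dcdcb' ignored (set empty)
final: {}; accept 7 not in set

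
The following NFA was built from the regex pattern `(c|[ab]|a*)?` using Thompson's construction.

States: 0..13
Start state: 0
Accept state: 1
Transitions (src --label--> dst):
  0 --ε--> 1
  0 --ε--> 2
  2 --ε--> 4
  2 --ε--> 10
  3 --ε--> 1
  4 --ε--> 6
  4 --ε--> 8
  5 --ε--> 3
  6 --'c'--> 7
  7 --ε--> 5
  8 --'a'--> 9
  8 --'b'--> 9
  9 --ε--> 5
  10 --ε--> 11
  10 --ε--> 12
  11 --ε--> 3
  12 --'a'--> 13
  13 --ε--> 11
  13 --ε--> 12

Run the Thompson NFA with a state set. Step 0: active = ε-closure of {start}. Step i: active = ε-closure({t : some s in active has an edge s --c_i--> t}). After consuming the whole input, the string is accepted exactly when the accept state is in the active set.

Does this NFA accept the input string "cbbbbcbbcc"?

S₀ = ε-closure({0}) = {0,1,2,3,4,6,8,10,11,12}
'c' @ 1: {1,3,5,7}  (accept∈set)
'b' @ 2: {}  — state set empty
rest 'bbbcbbcc' ignored (set empty)
end set {} — state 1 not in

Answer: REJECT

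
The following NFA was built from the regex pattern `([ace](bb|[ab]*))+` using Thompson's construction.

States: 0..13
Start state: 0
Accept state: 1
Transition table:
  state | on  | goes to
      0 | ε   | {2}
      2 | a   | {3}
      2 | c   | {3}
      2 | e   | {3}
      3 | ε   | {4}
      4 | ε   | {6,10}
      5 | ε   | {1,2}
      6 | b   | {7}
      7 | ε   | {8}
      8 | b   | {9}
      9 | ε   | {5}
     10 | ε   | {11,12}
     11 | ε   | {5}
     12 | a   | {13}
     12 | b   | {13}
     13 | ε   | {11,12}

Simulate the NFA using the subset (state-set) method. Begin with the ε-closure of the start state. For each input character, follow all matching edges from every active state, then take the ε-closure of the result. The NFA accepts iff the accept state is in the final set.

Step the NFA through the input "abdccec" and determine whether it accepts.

Answer: REJECT

Steps:
S₀ = ε-closure({0}) = {0,2}
'a' @ 1: {1,2,3,4,5,6,10,11,12}  (accept∈set)
'b' @ 2: {1,2,5,7,8,11,12,13}  (accept∈set)
'd' @ 3: {}  — no active states
rest 'ccec' ignored (set empty)
end set {} — state 1 not in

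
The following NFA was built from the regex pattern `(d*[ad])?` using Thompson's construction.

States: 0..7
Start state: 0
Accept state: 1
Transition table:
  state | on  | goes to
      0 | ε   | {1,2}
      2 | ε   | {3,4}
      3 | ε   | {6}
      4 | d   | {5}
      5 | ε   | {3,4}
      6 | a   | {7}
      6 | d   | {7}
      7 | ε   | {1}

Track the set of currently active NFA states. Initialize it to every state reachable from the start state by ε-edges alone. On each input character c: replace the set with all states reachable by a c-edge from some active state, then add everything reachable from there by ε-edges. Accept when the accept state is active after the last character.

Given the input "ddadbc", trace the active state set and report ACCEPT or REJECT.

Answer: REJECT

Derivation:
S₀ = ε-closure({0}) = {0,1,2,3,4,6}
'd' @ 1: {1,3,4,5,6,7}  ✓accept
'd' @ 2: {1,3,4,5,6,7}  ✓accept
'a' @ 3: {1,7}  ✓accept
'd' @ 4: {}  — no active states
rest 'bc' ignored (set empty)
end set {} — state 1 not in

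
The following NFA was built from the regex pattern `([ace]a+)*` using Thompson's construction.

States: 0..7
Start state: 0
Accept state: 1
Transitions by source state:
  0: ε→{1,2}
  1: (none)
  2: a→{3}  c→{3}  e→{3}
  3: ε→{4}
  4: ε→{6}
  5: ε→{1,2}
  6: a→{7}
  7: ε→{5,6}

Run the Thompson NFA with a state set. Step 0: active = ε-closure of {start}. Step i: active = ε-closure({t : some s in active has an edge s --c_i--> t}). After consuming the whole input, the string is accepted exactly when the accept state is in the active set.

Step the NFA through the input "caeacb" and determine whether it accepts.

Answer: REJECT

Trace:
initial (ε-close {0}): {0,1,2}
'c' @ 1: {3,4,6}
'a' @ 2: {1,2,5,6,7}  [accepting]
'e' @ 3: {3,4,6}
'a' @ 4: {1,2,5,6,7}  [accepting]
'c' @ 5: {3,4,6}
'b' @ 6: {}  — dead — no transitions
after full input: {}  (accept=1 not in)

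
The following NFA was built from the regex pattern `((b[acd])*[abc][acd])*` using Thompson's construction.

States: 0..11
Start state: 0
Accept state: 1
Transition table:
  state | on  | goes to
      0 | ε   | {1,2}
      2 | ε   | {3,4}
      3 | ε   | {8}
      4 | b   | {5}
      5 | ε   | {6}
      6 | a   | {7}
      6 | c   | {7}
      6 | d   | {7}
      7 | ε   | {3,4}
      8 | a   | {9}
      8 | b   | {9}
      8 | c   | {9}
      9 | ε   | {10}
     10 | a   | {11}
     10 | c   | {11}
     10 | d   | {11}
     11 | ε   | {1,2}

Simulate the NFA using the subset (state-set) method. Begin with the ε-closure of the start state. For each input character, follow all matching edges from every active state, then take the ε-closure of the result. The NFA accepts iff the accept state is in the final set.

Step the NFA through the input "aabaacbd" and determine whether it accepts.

Answer: ACCEPT

Trace:
initial (ε-close {0}): {0,1,2,3,4,8}
'a' @ 1: {9,10}
'a' @ 2: {1,2,3,4,8,11}  [accepting]
'b' @ 3: {5,6,9,10}
'a' @ 4: {1,2,3,4,7,8,11}  [accepting]
'a' @ 5: {9,10}
'c' @ 6: {1,2,3,4,8,11}  [accepting]
'b' @ 7: {5,6,9,10}
'd' @ 8: {1,2,3,4,7,8,11}  [accepting]
end set {1,2,3,4,7,8,11} — state 1 in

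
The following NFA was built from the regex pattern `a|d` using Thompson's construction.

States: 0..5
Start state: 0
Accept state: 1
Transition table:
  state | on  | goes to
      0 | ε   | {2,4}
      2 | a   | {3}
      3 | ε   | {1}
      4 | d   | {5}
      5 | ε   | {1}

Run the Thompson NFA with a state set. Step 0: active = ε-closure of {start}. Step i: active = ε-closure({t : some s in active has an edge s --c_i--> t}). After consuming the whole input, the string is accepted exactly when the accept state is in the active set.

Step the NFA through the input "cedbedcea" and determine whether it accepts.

Answer: REJECT

Steps:
initial (ε-close {0}): {0,2,4}
'c' @ 1: {}  — no active states
rest 'edbedcea' ignored (set empty)
final: {}; accept 1 not in set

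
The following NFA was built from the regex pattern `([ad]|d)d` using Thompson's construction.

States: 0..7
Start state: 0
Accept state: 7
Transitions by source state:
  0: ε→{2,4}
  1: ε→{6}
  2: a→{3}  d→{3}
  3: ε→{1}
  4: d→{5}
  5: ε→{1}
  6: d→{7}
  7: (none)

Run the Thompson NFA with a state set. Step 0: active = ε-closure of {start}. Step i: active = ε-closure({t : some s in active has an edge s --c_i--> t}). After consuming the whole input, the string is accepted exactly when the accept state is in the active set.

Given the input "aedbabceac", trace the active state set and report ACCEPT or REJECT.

start: ε-closure({0}) = {0,2,4}
'a' @ 1: {1,3,6}
'e' @ 2: {}  — dead — no transitions
rest 'dbabceac' ignored (set empty)
end set {} — state 7 not in

Answer: REJECT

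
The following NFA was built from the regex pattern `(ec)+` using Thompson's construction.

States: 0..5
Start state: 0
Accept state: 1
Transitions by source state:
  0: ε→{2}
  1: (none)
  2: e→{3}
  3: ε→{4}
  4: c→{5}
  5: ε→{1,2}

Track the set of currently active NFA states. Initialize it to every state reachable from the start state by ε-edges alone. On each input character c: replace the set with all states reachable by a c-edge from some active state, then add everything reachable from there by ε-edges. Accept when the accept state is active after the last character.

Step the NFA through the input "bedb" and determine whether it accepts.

S₀ = ε-closure({0}) = {0,2}
'b' @ 1: {}  — dead — no transitions
rest 'edb' ignored (set empty)
final: {}; accept 1 not in set

Answer: REJECT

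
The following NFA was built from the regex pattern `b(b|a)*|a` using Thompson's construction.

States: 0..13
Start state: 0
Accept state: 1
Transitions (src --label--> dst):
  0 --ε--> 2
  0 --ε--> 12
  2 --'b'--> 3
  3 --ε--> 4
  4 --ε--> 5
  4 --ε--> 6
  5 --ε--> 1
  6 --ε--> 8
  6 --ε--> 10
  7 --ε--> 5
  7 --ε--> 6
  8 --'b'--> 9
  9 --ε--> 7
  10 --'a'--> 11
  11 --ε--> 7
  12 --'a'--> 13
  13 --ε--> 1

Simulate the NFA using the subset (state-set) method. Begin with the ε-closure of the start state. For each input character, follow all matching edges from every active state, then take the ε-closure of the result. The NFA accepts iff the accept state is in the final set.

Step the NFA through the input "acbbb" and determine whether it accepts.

S₀ = ε-closure({0}) = {0,2,12}
'a' @ 1: {1,13}  ✓accept
'c' @ 2: {}  — dead — no transitions
rest 'bbb' ignored (set empty)
end set {} — state 1 not in

Answer: REJECT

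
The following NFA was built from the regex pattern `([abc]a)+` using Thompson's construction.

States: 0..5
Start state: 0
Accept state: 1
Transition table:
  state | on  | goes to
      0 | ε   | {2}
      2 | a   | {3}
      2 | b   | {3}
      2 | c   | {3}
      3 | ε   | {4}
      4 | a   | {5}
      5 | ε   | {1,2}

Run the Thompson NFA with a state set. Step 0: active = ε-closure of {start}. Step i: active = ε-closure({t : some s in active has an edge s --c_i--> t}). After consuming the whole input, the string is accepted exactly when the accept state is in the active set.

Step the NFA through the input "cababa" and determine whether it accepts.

Answer: ACCEPT

Steps:
initial (ε-close {0}): {0,2}
'c' @ 1: {3,4}
'a' @ 2: {1,2,5}  ✓accept
'b' @ 3: {3,4}
'a' @ 4: {1,2,5}  ✓accept
'b' @ 5: {3,4}
'a' @ 6: {1,2,5}  ✓accept
end set {1,2,5} — state 1 in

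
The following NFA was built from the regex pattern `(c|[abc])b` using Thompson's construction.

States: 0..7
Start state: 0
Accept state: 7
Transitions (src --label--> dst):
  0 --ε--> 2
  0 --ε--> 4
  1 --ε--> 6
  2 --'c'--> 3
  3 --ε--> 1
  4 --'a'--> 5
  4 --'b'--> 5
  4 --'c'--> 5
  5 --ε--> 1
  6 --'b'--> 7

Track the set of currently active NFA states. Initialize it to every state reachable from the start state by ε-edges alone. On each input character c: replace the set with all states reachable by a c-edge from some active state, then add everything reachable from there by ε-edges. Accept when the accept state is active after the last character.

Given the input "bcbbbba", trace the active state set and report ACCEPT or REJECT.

Answer: REJECT

Steps:
S₀ = ε-closure({0}) = {0,2,4}
'b' @ 1: {1,5,6}
'c' @ 2: {}  — state set empty
rest 'bbbba' ignored (set empty)
after full input: {}  (accept=7 not in)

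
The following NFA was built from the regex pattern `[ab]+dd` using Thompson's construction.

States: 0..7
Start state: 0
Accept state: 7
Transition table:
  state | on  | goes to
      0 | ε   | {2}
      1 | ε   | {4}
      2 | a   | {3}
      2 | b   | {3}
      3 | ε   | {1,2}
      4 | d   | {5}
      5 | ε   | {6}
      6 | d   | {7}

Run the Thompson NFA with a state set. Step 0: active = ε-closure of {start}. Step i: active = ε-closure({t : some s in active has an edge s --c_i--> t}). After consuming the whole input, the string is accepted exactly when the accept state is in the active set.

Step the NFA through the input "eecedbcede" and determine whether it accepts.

S₀ = ε-closure({0}) = {0,2}
'e' @ 1: {}  — dead — no transitions
rest 'ecedbcede' ignored (set empty)
final: {}; accept 7 not in set

Answer: REJECT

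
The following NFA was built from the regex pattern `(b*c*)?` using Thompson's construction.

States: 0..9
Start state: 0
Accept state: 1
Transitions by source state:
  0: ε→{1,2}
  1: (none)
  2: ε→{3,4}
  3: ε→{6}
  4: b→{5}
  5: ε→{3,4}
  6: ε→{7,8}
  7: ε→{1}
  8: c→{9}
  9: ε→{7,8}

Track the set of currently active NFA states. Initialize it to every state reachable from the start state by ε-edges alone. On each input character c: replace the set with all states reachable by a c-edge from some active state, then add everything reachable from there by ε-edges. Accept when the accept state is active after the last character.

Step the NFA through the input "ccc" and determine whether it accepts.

Answer: ACCEPT

Steps:
start: ε-closure({0}) = {0,1,2,3,4,6,7,8}
'c' @ 1: {1,7,8,9}  ✓accept
'c' @ 2: {1,7,8,9}  ✓accept
'c' @ 3: {1,7,8,9}  ✓accept
end set {1,7,8,9} — state 1 in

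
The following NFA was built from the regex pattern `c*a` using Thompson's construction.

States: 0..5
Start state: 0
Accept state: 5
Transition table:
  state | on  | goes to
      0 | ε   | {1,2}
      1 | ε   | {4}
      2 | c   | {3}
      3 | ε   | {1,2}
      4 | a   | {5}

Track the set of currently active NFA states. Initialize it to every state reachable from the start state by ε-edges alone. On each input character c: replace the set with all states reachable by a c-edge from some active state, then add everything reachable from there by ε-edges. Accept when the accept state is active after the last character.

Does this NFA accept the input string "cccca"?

Answer: ACCEPT

Derivation:
initial (ε-close {0}): {0,1,2,4}
'c' @ 1: {1,2,3,4}
'c' @ 2: {1,2,3,4}
'c' @ 3: {1,2,3,4}
'c' @ 4: {1,2,3,4}
'a' @ 5: {5}  [accepting]
end set {5} — state 5 in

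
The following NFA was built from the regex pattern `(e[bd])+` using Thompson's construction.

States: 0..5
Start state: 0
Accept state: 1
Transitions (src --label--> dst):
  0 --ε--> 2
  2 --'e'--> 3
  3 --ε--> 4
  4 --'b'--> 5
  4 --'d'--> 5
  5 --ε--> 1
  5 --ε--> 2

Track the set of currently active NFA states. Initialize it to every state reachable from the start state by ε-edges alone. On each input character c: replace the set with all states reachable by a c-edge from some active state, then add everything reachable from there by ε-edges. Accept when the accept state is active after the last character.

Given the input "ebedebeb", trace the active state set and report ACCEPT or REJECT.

Answer: ACCEPT

Derivation:
start: ε-closure({0}) = {0,2}
'e' @ 1: {3,4}
'b' @ 2: {1,2,5}  (accept∈set)
'e' @ 3: {3,4}
'd' @ 4: {1,2,5}  (accept∈set)
'e' @ 5: {3,4}
'b' @ 6: {1,2,5}  (accept∈set)
'e' @ 7: {3,4}
'b' @ 8: {1,2,5}  (accept∈set)
final: {1,2,5}; accept 1 in set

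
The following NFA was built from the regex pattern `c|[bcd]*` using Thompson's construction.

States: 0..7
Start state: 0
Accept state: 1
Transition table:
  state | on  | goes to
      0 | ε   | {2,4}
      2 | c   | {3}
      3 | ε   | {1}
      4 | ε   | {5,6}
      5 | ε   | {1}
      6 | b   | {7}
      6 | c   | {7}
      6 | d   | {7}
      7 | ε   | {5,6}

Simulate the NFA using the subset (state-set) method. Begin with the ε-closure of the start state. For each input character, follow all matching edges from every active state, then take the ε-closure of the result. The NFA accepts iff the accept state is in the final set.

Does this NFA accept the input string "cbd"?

S₀ = ε-closure({0}) = {0,1,2,4,5,6}
'c' @ 1: {1,3,5,6,7}  [accepting]
'b' @ 2: {1,5,6,7}  [accepting]
'd' @ 3: {1,5,6,7}  [accepting]
after full input: {1,5,6,7}  (accept=1 in)

Answer: ACCEPT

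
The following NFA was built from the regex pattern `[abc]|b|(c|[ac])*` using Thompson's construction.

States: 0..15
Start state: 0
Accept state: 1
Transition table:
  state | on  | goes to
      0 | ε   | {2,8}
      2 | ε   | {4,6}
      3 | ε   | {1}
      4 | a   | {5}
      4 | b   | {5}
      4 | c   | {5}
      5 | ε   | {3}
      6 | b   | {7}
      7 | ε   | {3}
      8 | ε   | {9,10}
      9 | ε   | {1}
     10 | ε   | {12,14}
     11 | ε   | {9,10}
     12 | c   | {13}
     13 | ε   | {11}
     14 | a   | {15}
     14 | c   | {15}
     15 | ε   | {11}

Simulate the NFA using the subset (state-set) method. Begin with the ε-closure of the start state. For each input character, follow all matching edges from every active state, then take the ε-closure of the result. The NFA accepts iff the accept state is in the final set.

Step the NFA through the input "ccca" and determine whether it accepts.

Answer: ACCEPT

Trace:
start: ε-closure({0}) = {0,1,2,4,6,8,9,10,12,14}
'c' @ 1: {1,3,5,9,10,11,12,13,14,15}  (accept∈set)
'c' @ 2: {1,9,10,11,12,13,14,15}  (accept∈set)
'c' @ 3: {1,9,10,11,12,13,14,15}  (accept∈set)
'a' @ 4: {1,9,10,11,12,14,15}  (accept∈set)
after full input: {1,9,10,11,12,14,15}  (accept=1 in)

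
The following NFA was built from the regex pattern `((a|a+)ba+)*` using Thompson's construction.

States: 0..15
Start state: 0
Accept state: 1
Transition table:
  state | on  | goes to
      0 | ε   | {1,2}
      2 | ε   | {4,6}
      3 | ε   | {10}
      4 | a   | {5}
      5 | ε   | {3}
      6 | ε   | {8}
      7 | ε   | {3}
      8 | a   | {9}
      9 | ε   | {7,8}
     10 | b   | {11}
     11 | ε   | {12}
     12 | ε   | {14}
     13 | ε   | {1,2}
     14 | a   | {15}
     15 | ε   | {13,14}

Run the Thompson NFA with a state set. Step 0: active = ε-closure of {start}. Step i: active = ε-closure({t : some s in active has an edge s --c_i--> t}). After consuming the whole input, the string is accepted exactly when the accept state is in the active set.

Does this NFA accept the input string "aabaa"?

Answer: ACCEPT

Trace:
initial (ε-close {0}): {0,1,2,4,6,8}
'a' @ 1: {3,5,7,8,9,10}
'a' @ 2: {3,7,8,9,10}
'b' @ 3: {11,12,14}
'a' @ 4: {1,2,4,6,8,13,14,15}  ✓accept
'a' @ 5: {1,2,3,4,5,6,7,8,9,10,13,14,15}  ✓accept
after full input: {1,2,3,4,5,6,7,8,9,10,13,14,15}  (accept=1 in)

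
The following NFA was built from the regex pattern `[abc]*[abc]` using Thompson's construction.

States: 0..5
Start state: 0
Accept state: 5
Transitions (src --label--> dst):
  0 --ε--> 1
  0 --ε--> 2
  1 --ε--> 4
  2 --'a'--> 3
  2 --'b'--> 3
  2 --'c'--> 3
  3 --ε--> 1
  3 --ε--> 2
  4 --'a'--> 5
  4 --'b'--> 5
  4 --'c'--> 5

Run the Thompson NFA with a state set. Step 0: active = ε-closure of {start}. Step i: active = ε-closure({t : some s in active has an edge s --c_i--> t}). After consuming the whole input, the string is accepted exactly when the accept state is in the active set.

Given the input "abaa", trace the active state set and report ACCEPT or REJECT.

initial (ε-close {0}): {0,1,2,4}
'a' @ 1: {1,2,3,4,5}  (accept∈set)
'b' @ 2: {1,2,3,4,5}  (accept∈set)
'a' @ 3: {1,2,3,4,5}  (accept∈set)
'a' @ 4: {1,2,3,4,5}  (accept∈set)
end set {1,2,3,4,5} — state 5 in

Answer: ACCEPT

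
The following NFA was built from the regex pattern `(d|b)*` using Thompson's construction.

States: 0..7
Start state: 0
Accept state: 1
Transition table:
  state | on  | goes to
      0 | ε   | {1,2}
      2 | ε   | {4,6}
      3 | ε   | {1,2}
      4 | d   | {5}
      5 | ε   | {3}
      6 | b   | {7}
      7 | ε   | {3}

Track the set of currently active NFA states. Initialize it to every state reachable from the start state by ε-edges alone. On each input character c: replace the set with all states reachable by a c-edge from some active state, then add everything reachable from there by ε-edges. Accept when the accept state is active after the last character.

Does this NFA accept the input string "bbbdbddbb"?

initial (ε-close {0}): {0,1,2,4,6}
'b' @ 1: {1,2,3,4,6,7}  (accept∈set)
'b' @ 2: {1,2,3,4,6,7}  (accept∈set)
'b' @ 3: {1,2,3,4,6,7}  (accept∈set)
'd' @ 4: {1,2,3,4,5,6}  (accept∈set)
'b' @ 5: {1,2,3,4,6,7}  (accept∈set)
'd' @ 6: {1,2,3,4,5,6}  (accept∈set)
'd' @ 7: {1,2,3,4,5,6}  (accept∈set)
'b' @ 8: {1,2,3,4,6,7}  (accept∈set)
'b' @ 9: {1,2,3,4,6,7}  (accept∈set)
end set {1,2,3,4,6,7} — state 1 in

Answer: ACCEPT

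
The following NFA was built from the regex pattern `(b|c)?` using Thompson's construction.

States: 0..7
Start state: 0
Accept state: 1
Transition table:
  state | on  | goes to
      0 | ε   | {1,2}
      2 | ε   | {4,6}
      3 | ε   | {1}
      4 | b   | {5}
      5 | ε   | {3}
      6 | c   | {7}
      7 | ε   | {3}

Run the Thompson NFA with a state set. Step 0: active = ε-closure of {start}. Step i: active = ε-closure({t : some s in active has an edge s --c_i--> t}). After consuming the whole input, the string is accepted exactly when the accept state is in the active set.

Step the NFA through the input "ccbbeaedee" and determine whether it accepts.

Answer: REJECT

Steps:
S₀ = ε-closure({0}) = {0,1,2,4,6}
'c' @ 1: {1,3,7}  [accepting]
'c' @ 2: {}  — no active states
rest 'bbeaedee' ignored (set empty)
after full input: {}  (accept=1 not in)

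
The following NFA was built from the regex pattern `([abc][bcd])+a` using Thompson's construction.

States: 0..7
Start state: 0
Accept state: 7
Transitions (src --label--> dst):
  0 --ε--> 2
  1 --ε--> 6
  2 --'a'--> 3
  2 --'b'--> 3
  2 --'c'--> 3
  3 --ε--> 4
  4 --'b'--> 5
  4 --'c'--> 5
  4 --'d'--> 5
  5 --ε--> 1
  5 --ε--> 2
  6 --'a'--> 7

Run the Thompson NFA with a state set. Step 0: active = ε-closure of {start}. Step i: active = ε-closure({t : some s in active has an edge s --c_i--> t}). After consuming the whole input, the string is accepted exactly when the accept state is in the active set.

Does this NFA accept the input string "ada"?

Answer: ACCEPT

Derivation:
initial (ε-close {0}): {0,2}
'a' @ 1: {3,4}
'd' @ 2: {1,2,5,6}
'a' @ 3: {3,4,7}  [accepting]
after full input: {3,4,7}  (accept=7 in)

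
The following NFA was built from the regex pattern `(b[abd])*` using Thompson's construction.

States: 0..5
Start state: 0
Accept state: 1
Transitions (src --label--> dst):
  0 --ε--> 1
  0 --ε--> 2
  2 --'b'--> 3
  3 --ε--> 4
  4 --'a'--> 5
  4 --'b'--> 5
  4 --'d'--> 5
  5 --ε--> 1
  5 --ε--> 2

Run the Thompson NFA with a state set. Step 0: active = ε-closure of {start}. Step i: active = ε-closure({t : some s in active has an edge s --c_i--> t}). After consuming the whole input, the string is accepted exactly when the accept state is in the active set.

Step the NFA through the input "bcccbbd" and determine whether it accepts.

Answer: REJECT

Steps:
start: ε-closure({0}) = {0,1,2}
'b' @ 1: {3,4}
'c' @ 2: {}  — no active states
rest 'ccbbd' ignored (set empty)
after full input: {}  (accept=1 not in)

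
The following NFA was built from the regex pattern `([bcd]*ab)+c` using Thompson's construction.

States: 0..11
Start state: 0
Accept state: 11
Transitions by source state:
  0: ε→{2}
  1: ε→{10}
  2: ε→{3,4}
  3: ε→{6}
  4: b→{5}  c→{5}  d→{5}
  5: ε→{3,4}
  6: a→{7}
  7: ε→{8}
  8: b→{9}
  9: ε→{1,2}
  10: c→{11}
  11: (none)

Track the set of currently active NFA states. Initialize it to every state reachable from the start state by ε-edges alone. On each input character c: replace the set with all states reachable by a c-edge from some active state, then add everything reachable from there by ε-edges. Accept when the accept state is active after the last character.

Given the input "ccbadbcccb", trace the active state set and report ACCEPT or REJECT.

Answer: REJECT

Steps:
start: ε-closure({0}) = {0,2,3,4,6}
'c' @ 1: {3,4,5,6}
'c' @ 2: {3,4,5,6}
'b' @ 3: {3,4,5,6}
'a' @ 4: {7,8}
'd' @ 5: {}  — dead — no transitions
rest 'bcccb' ignored (set empty)
end set {} — state 11 not in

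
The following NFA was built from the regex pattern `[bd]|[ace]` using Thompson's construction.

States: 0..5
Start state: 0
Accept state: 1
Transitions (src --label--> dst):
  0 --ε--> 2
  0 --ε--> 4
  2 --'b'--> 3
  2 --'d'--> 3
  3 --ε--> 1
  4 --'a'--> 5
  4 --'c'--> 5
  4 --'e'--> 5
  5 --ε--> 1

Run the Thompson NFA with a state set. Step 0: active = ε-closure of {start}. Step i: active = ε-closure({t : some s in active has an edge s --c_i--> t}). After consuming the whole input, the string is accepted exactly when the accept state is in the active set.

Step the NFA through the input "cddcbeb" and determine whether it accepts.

S₀ = ε-closure({0}) = {0,2,4}
'c' @ 1: {1,5}  [accepting]
'd' @ 2: {}  — state set empty
rest 'dcbeb' ignored (set empty)
final: {}; accept 1 not in set

Answer: REJECT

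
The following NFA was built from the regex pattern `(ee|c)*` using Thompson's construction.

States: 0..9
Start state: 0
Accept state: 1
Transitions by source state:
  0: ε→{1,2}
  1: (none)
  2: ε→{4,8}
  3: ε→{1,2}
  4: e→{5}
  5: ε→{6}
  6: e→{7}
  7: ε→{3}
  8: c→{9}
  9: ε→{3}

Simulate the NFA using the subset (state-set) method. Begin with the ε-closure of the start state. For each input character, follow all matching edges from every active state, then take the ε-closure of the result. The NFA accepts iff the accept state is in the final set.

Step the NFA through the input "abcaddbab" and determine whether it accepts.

Answer: REJECT

Derivation:
S₀ = ε-closure({0}) = {0,1,2,4,8}
'a' @ 1: {}  — no active states
rest 'bcaddbab' ignored (set empty)
end set {} — state 1 not in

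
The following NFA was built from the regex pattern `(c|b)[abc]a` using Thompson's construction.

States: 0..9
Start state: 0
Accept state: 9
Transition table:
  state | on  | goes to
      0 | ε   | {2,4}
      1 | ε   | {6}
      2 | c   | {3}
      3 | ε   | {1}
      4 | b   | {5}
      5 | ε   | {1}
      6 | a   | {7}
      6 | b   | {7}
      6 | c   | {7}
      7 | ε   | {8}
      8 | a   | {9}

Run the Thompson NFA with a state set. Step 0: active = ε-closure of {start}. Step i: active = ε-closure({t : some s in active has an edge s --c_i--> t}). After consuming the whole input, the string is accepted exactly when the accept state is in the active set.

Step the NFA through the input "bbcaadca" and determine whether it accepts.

start: ε-closure({0}) = {0,2,4}
'b' @ 1: {1,5,6}
'b' @ 2: {7,8}
'c' @ 3: {}  — state set empty
rest 'aadca' ignored (set empty)
end set {} — state 9 not in

Answer: REJECT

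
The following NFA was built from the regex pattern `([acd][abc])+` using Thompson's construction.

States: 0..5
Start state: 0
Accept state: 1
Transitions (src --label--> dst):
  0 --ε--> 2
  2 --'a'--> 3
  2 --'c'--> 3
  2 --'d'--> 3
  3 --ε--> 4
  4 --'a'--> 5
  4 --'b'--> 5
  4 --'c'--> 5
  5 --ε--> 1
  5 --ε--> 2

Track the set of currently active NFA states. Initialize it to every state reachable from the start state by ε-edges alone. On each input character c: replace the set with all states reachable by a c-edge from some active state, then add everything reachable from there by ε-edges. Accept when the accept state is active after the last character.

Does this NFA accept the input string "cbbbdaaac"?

start: ε-closure({0}) = {0,2}
'c' @ 1: {3,4}
'b' @ 2: {1,2,5}  (accept∈set)
'b' @ 3: {}  — no active states
rest 'bdaaac' ignored (set empty)
after full input: {}  (accept=1 not in)

Answer: REJECT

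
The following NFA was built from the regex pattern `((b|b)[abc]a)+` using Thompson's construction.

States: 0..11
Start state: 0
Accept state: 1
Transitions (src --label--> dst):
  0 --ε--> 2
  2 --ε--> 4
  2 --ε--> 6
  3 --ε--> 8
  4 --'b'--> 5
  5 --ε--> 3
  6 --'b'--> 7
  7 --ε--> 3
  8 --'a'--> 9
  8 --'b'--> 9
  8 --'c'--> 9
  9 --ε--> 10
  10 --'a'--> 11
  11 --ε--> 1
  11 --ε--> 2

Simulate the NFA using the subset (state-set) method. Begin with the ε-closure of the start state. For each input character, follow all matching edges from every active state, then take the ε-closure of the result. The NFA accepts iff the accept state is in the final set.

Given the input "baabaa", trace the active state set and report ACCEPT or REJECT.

start: ε-closure({0}) = {0,2,4,6}
'b' @ 1: {3,5,7,8}
'a' @ 2: {9,10}
'a' @ 3: {1,2,4,6,11}  ✓accept
'b' @ 4: {3,5,7,8}
'a' @ 5: {9,10}
'a' @ 6: {1,2,4,6,11}  ✓accept
after full input: {1,2,4,6,11}  (accept=1 in)

Answer: ACCEPT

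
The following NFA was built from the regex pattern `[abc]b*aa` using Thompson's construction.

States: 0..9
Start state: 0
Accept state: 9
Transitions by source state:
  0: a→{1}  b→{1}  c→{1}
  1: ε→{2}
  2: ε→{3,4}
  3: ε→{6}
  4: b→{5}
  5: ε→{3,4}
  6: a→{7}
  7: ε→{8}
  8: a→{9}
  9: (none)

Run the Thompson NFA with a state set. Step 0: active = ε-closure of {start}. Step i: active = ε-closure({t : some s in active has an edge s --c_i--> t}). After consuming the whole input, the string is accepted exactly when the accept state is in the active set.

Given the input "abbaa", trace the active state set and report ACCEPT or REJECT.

S₀ = ε-closure({0}) = {0}
'a' @ 1: {1,2,3,4,6}
'b' @ 2: {3,4,5,6}
'b' @ 3: {3,4,5,6}
'a' @ 4: {7,8}
'a' @ 5: {9}  (accept∈set)
after full input: {9}  (accept=9 in)

Answer: ACCEPT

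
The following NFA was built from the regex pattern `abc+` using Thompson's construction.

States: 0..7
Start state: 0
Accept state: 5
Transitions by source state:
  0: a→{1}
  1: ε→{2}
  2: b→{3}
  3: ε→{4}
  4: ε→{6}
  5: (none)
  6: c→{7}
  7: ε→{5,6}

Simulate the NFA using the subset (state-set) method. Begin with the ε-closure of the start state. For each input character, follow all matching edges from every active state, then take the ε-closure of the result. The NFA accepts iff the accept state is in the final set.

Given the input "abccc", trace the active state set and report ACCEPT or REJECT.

S₀ = ε-closure({0}) = {0}
'a' @ 1: {1,2}
'b' @ 2: {3,4,6}
'c' @ 3: {5,6,7}  [accepting]
'c' @ 4: {5,6,7}  [accepting]
'c' @ 5: {5,6,7}  [accepting]
end set {5,6,7} — state 5 in

Answer: ACCEPT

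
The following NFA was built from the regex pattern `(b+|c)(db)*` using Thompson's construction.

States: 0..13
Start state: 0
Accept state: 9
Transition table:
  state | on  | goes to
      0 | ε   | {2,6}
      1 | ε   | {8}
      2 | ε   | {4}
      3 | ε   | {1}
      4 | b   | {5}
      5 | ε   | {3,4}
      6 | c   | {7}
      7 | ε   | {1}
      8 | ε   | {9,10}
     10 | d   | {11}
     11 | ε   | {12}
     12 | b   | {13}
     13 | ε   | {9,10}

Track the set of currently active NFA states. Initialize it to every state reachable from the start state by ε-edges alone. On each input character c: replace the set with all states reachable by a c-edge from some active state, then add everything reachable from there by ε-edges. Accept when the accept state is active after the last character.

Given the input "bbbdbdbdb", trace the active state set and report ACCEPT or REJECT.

Answer: ACCEPT

Steps:
initial (ε-close {0}): {0,2,4,6}
'b' @ 1: {1,3,4,5,8,9,10}  [accepting]
'b' @ 2: {1,3,4,5,8,9,10}  [accepting]
'b' @ 3: {1,3,4,5,8,9,10}  [accepting]
'd' @ 4: {11,12}
'b' @ 5: {9,10,13}  [accepting]
'd' @ 6: {11,12}
'b' @ 7: {9,10,13}  [accepting]
'd' @ 8: {11,12}
'b' @ 9: {9,10,13}  [accepting]
after full input: {9,10,13}  (accept=9 in)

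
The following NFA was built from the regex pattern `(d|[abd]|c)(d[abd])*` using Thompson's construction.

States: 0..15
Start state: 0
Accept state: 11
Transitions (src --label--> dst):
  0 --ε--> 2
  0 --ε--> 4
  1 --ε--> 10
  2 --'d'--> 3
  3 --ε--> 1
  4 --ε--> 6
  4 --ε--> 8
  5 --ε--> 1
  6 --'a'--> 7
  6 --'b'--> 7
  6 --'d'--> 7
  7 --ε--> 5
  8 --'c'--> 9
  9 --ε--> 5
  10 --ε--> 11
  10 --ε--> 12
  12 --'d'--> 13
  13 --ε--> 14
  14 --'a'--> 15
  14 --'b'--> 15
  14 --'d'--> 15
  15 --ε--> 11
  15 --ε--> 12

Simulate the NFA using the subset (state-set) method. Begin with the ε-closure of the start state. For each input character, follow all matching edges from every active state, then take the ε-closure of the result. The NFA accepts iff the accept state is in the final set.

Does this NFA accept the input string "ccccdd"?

initial (ε-close {0}): {0,2,4,6,8}
'c' @ 1: {1,5,9,10,11,12}  (accept∈set)
'c' @ 2: {}  — state set empty
rest 'ccdd' ignored (set empty)
after full input: {}  (accept=11 not in)

Answer: REJECT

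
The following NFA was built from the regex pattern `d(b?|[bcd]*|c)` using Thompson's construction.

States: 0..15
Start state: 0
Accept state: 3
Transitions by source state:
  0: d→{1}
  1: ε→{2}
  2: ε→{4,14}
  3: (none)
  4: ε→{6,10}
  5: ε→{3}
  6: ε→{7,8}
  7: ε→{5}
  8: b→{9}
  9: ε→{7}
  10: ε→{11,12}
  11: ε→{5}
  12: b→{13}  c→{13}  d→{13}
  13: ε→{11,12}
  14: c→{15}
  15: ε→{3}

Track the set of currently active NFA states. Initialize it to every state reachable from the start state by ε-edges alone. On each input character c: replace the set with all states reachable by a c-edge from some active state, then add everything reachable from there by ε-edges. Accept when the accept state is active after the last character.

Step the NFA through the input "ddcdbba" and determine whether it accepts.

Answer: REJECT

Trace:
S₀ = ε-closure({0}) = {0}
'd' @ 1: {1,2,3,4,5,6,7,8,10,11,12,14}  [accepting]
'd' @ 2: {3,5,11,12,13}  [accepting]
'c' @ 3: {3,5,11,12,13}  [accepting]
'd' @ 4: {3,5,11,12,13}  [accepting]
'b' @ 5: {3,5,11,12,13}  [accepting]
'b' @ 6: {3,5,11,12,13}  [accepting]
'a' @ 7: {}  — dead — no transitions
end set {} — state 3 not in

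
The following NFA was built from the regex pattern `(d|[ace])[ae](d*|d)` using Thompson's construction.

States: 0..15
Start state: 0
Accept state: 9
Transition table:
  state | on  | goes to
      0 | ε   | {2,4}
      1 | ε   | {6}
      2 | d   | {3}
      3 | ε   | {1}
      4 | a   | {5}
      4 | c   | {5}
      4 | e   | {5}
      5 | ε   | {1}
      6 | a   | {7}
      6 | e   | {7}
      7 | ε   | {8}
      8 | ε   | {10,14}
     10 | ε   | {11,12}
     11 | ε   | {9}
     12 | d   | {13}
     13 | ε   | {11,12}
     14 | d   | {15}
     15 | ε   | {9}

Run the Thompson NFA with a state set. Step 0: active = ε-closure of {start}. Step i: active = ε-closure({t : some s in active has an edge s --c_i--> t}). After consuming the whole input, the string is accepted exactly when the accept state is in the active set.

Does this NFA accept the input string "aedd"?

initial (ε-close {0}): {0,2,4}
'a' @ 1: {1,5,6}
'e' @ 2: {7,8,9,10,11,12,14}  ✓accept
'd' @ 3: {9,11,12,13,15}  ✓accept
'd' @ 4: {9,11,12,13}  ✓accept
end set {9,11,12,13} — state 9 in

Answer: ACCEPT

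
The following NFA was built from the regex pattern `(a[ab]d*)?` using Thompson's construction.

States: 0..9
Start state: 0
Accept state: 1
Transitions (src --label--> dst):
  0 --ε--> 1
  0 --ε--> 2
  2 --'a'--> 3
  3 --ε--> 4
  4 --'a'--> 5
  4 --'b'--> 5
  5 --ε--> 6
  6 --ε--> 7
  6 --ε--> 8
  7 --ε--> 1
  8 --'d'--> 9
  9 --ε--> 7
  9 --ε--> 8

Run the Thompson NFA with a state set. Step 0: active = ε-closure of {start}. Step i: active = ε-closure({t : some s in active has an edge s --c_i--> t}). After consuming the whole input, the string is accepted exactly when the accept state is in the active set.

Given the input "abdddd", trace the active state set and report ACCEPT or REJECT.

start: ε-closure({0}) = {0,1,2}
'a' @ 1: {3,4}
'b' @ 2: {1,5,6,7,8}  (accept∈set)
'd' @ 3: {1,7,8,9}  (accept∈set)
'd' @ 4: {1,7,8,9}  (accept∈set)
'd' @ 5: {1,7,8,9}  (accept∈set)
'd' @ 6: {1,7,8,9}  (accept∈set)
end set {1,7,8,9} — state 1 in

Answer: ACCEPT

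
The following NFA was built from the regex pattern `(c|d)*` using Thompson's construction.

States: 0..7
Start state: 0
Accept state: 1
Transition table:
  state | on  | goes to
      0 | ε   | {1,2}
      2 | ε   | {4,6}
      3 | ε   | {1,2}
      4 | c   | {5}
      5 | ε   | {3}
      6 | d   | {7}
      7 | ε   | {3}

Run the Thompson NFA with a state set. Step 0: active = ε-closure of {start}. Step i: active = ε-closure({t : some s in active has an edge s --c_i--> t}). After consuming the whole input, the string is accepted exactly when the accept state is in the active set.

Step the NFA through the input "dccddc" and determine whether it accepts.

Answer: ACCEPT

Trace:
S₀ = ε-closure({0}) = {0,1,2,4,6}
'd' @ 1: {1,2,3,4,6,7}  (accept∈set)
'c' @ 2: {1,2,3,4,5,6}  (accept∈set)
'c' @ 3: {1,2,3,4,5,6}  (accept∈set)
'd' @ 4: {1,2,3,4,6,7}  (accept∈set)
'd' @ 5: {1,2,3,4,6,7}  (accept∈set)
'c' @ 6: {1,2,3,4,5,6}  (accept∈set)
after full input: {1,2,3,4,5,6}  (accept=1 in)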